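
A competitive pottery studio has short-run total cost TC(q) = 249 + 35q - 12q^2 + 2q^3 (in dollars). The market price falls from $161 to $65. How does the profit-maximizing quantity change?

Output falls from 7 to 5

AVC = 35 - 12q + 2q^2, minimized at q = 3 where min AVC = $17. MC = 35 - 24q + 6q^2.
At P = $161 ≥ min AVC, set P = MC on the rising branch: q = 7.
At P = $65 ≥ min AVC, set P = MC: q = 5. The firm stays open but cuts output.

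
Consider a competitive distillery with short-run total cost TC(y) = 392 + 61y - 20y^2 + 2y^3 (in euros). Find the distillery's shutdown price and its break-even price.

Shutdown price = €11; break-even price = €75

Shutdown price = min AVC. AVC = 61 - 20y + 2y^2, with vertex at y = 5 and minimum €11.
ATC = 392/y + 61 - 20y + 2y^2. Setting dATC/dy = −392/y^2 − 20 + 4y = 0 gives y = 7 (since 4·7^3 − 20·7^2 = 392).
min ATC = 392/7 + 61 − 20·7 + 2·7^2 = €75. That is the break-even price.
Between these two prices the firm operates at a loss; above €75 it earns a profit.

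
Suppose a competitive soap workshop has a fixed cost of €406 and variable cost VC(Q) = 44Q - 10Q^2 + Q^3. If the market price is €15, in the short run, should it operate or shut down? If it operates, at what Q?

Shut down

From TC, MC = TC'(Q) = 44 - 20Q + 3Q^2 and AVC = VC/Q = 44 - 10Q + Q^2.
AVC hits its minimum where MC = AVC, at Q = 5, giving min AVC = 44 - 10·5 + 5^2 = €19.
Since P = €15 < min AVC = €19, price fails to cover variable cost at any output.
Shutting down limits the loss to fixed cost, €406.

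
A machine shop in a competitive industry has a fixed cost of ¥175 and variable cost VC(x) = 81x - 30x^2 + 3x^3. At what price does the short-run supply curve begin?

¥6 per unit

The firm shuts down when price falls below the minimum of average variable cost. AVC = VC/x = 81 - 30x + 3x^2.
At the minimum of AVC, MC = AVC. MC = 81 - 60x + 9x^2; setting MC = AVC gives 6x^2 - 30x = 0, so x = 5. min AVC = 6.
For P < ¥6 the firm produces nothing.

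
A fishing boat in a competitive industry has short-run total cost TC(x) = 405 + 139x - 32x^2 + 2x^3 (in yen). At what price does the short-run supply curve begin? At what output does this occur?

Short-run supply begins at min AVC. From VC = 139x - 32x^2 + 2x^3, AVC = 139 - 32x + 2x^2.
At the minimum of AVC, MC = AVC. MC = 139 - 64x + 6x^2; setting MC = AVC gives 4x^2 - 32x = 0, so x = 8. min AVC = 11.
So the shutdown price is ¥11.

¥11 per unit, at x = 8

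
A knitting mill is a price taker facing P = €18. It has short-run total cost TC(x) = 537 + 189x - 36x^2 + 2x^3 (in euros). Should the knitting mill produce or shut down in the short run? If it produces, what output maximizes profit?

Shut down

Strip out fixed cost: VC = 189x - 36x^2 + 2x^3. Then AVC = 189 - 36x + 2x^2 and MC = 189 - 72x + 6x^2.
The AVC parabola has its vertex at x = 36/4 = 9, where AVC = 189 - 36·9 + 2·9^2 = €27.
With P < min AVC (€18 < €27), every unit sold adds to the loss.
The firm minimizes its loss by shutting down and losing only its fixed cost of €537.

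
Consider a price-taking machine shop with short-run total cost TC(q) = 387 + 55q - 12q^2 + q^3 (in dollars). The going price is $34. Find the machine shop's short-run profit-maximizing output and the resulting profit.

AVC = 55 - 12q + q^2; min AVC = $19 at q = 6. Since P = $34 ≥ min AVC, the firm produces.
With MC = 55 - 24q + 3q^2, P = MC on the upward-sloping part at q* = 7.
TR = 34·7 = 238. TC = 387 + 140 = 527. Profit = 238 − 527 = -$289.
Shutting down would mean losing the fixed cost of $387, so operating at a loss of $289 is better by $98.

Profit = -$289 at q = 7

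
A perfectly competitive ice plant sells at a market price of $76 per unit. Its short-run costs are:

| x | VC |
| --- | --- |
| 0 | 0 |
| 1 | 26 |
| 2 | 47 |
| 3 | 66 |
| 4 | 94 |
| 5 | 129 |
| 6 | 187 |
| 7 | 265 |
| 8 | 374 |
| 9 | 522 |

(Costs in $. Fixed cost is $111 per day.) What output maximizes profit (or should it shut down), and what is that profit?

x = 6; profit = $158

Compute π = P·x − TC at each output: x=0: -111; x=1: -61; x=2: -6; x=3: 51; x=4: 99; x=5: 140; x=6: 158; x=7: 156; x=8: 123; x=9: 51.
Profit is maximized at x = 6. AVC there is 187/6 = $31.17 ≤ P, so producing beats shutting down (which would give -$111).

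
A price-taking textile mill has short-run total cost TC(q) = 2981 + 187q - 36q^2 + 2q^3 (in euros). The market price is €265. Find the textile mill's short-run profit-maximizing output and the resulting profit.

Profit = -€277 at q = 13

AVC = 187 - 36q + 2q^2; min AVC = €25 at q = 9. Since P = €265 ≥ min AVC, the firm produces.
With MC = 187 - 72q + 6q^2, P = MC on the upward-sloping part at q* = 13.
TR = 265·13 = 3445. TC = 2981 + 741 = 3722. Profit = 3445 − 3722 = -€277.
That loss of €277 beats the €2981 the firm would lose by shutting down; producing recovers €2704 of fixed cost.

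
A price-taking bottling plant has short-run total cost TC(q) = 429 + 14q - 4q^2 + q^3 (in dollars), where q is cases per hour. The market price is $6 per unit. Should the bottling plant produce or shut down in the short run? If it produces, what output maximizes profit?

From TC, MC = TC'(q) = 14 - 8q + 3q^2 and AVC = VC/q = 14 - 4q + q^2.
AVC hits its minimum where MC = AVC, at q = 2, giving min AVC = 14 - 4·2 + 2^2 = $10.
P = $6 lies below min AVC = $10; no output level covers variable cost.
Shutting down limits the loss to fixed cost, $429.

Shut down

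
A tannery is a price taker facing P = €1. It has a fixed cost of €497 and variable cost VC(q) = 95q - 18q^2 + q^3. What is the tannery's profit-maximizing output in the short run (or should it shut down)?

Shut down

From TC, MC = TC'(q) = 95 - 36q + 3q^2 and AVC = VC/q = 95 - 18q + q^2.
The AVC parabola has its vertex at q = 18/2 = 9, where AVC = 95 - 18·9 + 9^2 = €14.
With P < min AVC (€1 < €14), every unit sold adds to the loss.
The firm minimizes its loss by shutting down and losing only its fixed cost of €497.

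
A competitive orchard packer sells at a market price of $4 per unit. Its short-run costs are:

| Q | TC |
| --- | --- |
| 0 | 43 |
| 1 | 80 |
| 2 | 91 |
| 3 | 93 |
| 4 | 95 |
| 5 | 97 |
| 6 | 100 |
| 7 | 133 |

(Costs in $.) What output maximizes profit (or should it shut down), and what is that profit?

Profit at each row (π = 4Q − TC): Q=0: -43; Q=1: -76; Q=2: -83; Q=3: -81; Q=4: -79; Q=5: -77; Q=6: -76; Q=7: -105.
Profit is highest at Q = 0. Equivalently, the lowest AVC in the table is 57/6 ≈ $9.50 at Q = 6, and P = $4 falls below it — price never covers variable cost, so the firm shuts down and loses only its fixed cost.

Q = 0 (shut down); profit = -$43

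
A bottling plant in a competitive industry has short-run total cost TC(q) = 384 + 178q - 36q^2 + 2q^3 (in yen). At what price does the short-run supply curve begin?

¥16 per unit

The shutdown price is the minimum of AVC. VC = 178q - 36q^2 + 2q^3, so AVC = 178 - 36q + 2q^2.
At the minimum of AVC, MC = AVC. MC = 178 - 72q + 6q^2; setting MC = AVC gives 4q^2 - 36q = 0, so q = 9. min AVC = 16.
For P < ¥16 the firm produces nothing.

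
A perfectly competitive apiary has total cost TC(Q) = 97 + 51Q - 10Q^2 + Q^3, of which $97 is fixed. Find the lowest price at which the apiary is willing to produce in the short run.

The shutdown price is the minimum of AVC. VC = 51Q - 10Q^2 + Q^3, so AVC = 51 - 10Q + Q^2.
At the minimum of AVC, MC = AVC. MC = 51 - 20Q + 3Q^2; setting MC = AVC gives 2Q^2 - 10Q = 0, so Q = 5. min AVC = 26.
The firm shuts down for any P below $26.

$26 per unit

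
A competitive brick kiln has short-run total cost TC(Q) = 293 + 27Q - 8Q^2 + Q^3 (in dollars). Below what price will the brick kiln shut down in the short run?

$11 per unit

Short-run supply begins at min AVC. From VC = 27Q - 8Q^2 + Q^3, AVC = 27 - 8Q + Q^2.
At the minimum of AVC, MC = AVC. MC = 27 - 16Q + 3Q^2; setting MC = AVC gives 2Q^2 - 8Q = 0, so Q = 4. min AVC = 11.
The firm shuts down for any P below $11.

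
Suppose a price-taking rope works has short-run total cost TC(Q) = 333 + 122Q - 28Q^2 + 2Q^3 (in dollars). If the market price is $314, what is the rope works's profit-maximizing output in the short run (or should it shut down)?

From TC, MC = TC'(Q) = 122 - 56Q + 6Q^2 and AVC = VC/Q = 122 - 28Q + 2Q^2.
AVC hits its minimum where MC = AVC, at Q = 7, giving min AVC = 122 - 28·7 + 2·7^2 = $24.
Since P = $314 ≥ min AVC = $24, price covers variable cost and the firm should produce.
Set P = MC: 314 = 122 - 56Q + 6Q^2 → -192 - 56Q + 6Q^2 = 0. The roots are Q = -8/3 and Q = 12; the profit-maximizing output is on the rising part of MC, so Q* = 12.
Check: AVC at Q = 12 is $74 ≤ P, so revenue covers variable cost.
Profit = P·Q − TC = 314·12 − 1221 = $2547.

Produce at Q = 12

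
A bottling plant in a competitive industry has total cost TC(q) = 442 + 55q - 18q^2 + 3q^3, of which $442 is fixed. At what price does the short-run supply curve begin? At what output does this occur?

$28 per unit, at q = 3

The shutdown price is the minimum of AVC. VC = 55q - 18q^2 + 3q^3, so AVC = 55 - 18q + 3q^2.
At the minimum of AVC, MC = AVC. MC = 55 - 36q + 9q^2; setting MC = AVC gives 6q^2 - 18q = 0, so q = 3. min AVC = 28.
The firm shuts down for any P below $28.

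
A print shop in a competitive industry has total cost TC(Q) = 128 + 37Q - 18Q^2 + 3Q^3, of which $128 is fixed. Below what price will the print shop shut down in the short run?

$10 per unit

Short-run supply begins at min AVC. From VC = 37Q - 18Q^2 + 3Q^3, AVC = 37 - 18Q + 3Q^2.
dAVC/dQ = -18 + 6Q = 0 gives Q = 3. min AVC = 37 - 18·3 + 3·3^2 = 10.
For P < $10 the firm produces nothing.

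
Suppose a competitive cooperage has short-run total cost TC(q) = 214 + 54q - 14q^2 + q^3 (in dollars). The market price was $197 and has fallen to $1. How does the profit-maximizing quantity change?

MC = 54 - 28q + 3q^2; the shutdown threshold is min AVC = $5 (at q = 7).
With P = $197 above the shutdown price, P = MC gives q = 13.
At P = $1 < min AVC = $5, price no longer covers variable cost at any output, so the firm shuts down: q = 0.

Output falls from 13 to 0 (the firm shuts down)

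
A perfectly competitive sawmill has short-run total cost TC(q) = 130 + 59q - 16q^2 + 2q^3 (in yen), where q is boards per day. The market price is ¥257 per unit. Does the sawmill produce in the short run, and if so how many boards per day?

Produce at q = 9

Strip out fixed cost: VC = 59q - 16q^2 + 2q^3. Then AVC = 59 - 16q + 2q^2 and MC = 59 - 32q + 6q^2.
AVC is minimized where dAVC/dq = -16 + 4q = 0, at q = 4; min AVC = 59 - 16·4 + 2·4^2 = ¥27.
Since P = ¥257 ≥ min AVC = ¥27, price covers variable cost and the firm should produce.
Solving P = MC: -198 - 32q + 6q^2 = 0 ⇒ q = -11/3 or 9. On the upward-sloping branch, q* = 9.
Check: AVC at q = 9 is ¥77 ≤ P, so revenue covers variable cost.
Profit = P·q − TC = 257·9 − 823 = ¥1490.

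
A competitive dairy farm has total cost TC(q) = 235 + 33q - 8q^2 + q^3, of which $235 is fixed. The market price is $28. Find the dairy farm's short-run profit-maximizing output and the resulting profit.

AVC = 33 - 8q + q^2 has its minimum $17 at q = 4; price $28 clears that bar, so the firm operates.
MC = 33 - 16q + 3q^2. Setting P = MC and taking the root on the rising branch gives q* = 5.
TR = 28·5 = 140. TC = 235 + 90 = 325. Profit = 140 − 325 = -$185.
Shutting down would mean losing the fixed cost of $235, so operating at a loss of $185 is better by $50.

Profit = -$185 at q = 5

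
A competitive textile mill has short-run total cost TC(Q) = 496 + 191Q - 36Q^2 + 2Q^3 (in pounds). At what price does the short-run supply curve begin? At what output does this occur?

£29 per unit, at Q = 9

Short-run supply begins at min AVC. From VC = 191Q - 36Q^2 + 2Q^3, AVC = 191 - 36Q + 2Q^2.
At the minimum of AVC, MC = AVC. MC = 191 - 72Q + 6Q^2; setting MC = AVC gives 4Q^2 - 36Q = 0, so Q = 9. min AVC = 29.
So the shutdown price is £29.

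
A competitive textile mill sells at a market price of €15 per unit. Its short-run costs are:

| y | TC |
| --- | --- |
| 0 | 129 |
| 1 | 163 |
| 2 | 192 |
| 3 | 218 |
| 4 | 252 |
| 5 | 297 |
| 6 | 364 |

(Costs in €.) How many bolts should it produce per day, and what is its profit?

Tabulate TR − TC: y=0: -129; y=1: -148; y=2: -162; y=3: -173; y=4: -192; y=5: -222; y=6: -274.
Profit is highest at y = 0. Equivalently, the lowest AVC in the table is 89/3 ≈ €29.67 at y = 3, and P = €15 falls below it — price never covers variable cost, so the firm shuts down and loses only its fixed cost.

y = 0 (shut down); profit = -€129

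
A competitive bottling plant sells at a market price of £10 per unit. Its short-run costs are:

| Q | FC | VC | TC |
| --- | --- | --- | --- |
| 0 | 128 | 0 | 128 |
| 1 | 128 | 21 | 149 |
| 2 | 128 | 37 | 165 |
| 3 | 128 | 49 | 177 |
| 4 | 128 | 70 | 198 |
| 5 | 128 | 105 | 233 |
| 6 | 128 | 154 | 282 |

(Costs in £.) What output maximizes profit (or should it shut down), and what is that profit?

Q = 0 (shut down); profit = -£128

Compute π = P·Q − TC at each output: Q=0: -128; Q=1: -139; Q=2: -145; Q=3: -147; Q=4: -158; Q=5: -183; Q=6: -222.
Profit is highest at Q = 0. Equivalently, the lowest AVC in the table is 49/3 ≈ £16.33 at Q = 3, and P = £10 falls below it — price never covers variable cost, so the firm shuts down and loses only its fixed cost.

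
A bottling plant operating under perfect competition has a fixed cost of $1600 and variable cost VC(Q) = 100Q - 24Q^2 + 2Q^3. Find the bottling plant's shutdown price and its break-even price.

Shutdown price = $28; break-even price = $220

AVC = 100 - 24Q + 2Q^2; minimized at Q = 6, giving min AVC = $28. That is the shutdown price.
ATC = 1600/Q + 100 - 24Q + 2Q^2. Setting dATC/dQ = −1600/Q^2 − 24 + 4Q = 0 gives Q = 10 (since 4·10^3 − 24·10^2 = 1600).
min ATC = 1600/10 + 100 − 24·10 + 2·10^2 = $220. That is the break-even price.
For $28 ≤ P < $220 the firm produces at a loss; below $28 it shuts down.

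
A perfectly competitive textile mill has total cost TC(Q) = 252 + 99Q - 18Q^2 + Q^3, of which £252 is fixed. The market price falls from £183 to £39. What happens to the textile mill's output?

AVC = 99 - 18Q + Q^2, minimized at Q = 9 where min AVC = £18. MC = 99 - 36Q + 3Q^2.
At P = £183 ≥ min AVC, set P = MC on the rising branch: Q = 14.
At P = £39 ≥ min AVC, set P = MC: Q = 10. The firm stays open but cuts output.

Output falls from 14 to 10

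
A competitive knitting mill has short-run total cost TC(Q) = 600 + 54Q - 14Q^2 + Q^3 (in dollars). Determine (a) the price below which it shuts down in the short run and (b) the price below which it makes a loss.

AVC = 54 - 14Q + Q^2; minimized at Q = 7, giving min AVC = $5. That is the shutdown price.
ATC = 600/Q + 54 - 14Q + Q^2. Setting dATC/dQ = −600/Q^2 − 14 + 2Q = 0 gives Q = 10 (since 2·10^3 − 14·10^2 = 600).
min ATC = 600/10 + 54 − 14·10 + 10^2 = $74. That is the break-even price.
For $5 ≤ P < $74 the firm produces at a loss; below $5 it shuts down.

Shutdown price = $5; break-even price = $74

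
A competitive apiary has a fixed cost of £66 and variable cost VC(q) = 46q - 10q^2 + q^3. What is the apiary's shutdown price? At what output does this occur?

£21 per unit, at q = 5

Short-run supply begins at min AVC. From VC = 46q - 10q^2 + q^3, AVC = 46 - 10q + q^2.
dAVC/dq = -10 + 2q = 0 gives q = 5. min AVC = 46 - 10·5 + 5^2 = 21.
For P < £21 the firm produces nothing.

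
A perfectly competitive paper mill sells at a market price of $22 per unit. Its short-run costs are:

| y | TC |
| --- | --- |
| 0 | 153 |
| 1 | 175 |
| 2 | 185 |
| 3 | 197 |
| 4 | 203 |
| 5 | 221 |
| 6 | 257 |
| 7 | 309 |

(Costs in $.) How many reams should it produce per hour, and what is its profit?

Profit at each row (π = 22y − TC): y=0: -153; y=1: -153; y=2: -141; y=3: -131; y=4: -115; y=5: -111; y=6: -125; y=7: -155.
Profit is maximized at y = 5. AVC there is 68/5 = $13.60 ≤ P, so producing beats shutting down (which would give -$153).

y = 5; profit = -$111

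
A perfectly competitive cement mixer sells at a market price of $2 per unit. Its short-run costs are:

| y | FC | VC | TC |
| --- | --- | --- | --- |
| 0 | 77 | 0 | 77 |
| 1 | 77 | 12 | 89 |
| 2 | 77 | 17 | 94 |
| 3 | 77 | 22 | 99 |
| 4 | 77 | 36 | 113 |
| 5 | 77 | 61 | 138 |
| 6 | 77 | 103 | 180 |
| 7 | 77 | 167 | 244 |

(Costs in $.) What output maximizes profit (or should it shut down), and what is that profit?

y = 0 (shut down); profit = -$77

Tabulate TR − TC: y=0: -77; y=1: -87; y=2: -90; y=3: -93; y=4: -105; y=5: -128; y=6: -168; y=7: -230.
Profit is highest at y = 0. Equivalently, the lowest AVC in the table is 22/3 ≈ $7.33 at y = 3, and P = $2 falls below it — price never covers variable cost, so the firm shuts down and loses only its fixed cost.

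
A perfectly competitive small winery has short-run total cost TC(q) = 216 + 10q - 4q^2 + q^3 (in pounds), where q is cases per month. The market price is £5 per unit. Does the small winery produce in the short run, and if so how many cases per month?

Shut down

Variable cost is VC = 10q - 4q^2 + q^3, so AVC = VC/q = 10 - 4q + q^2 and MC = dTC/dq = 10 - 8q + 3q^2.
AVC is minimized where dAVC/dq = -4 + 2q = 0, at q = 2; min AVC = 10 - 4·2 + 2^2 = £6.
Since P = £5 < min AVC = £6, price fails to cover variable cost at any output.
Best response: produce nothing and absorb the £216 fixed cost.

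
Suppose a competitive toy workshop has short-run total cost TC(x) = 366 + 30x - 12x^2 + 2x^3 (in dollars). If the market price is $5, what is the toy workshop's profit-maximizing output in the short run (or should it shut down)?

Shut down

Variable cost is VC = 30x - 12x^2 + 2x^3, so AVC = VC/x = 30 - 12x + 2x^2 and MC = dTC/dx = 30 - 24x + 6x^2.
The AVC parabola has its vertex at x = 12/4 = 3, where AVC = 30 - 12·3 + 2·3^2 = $12.
Since P = $5 < min AVC = $12, price fails to cover variable cost at any output.
The firm minimizes its loss by shutting down and losing only its fixed cost of $366.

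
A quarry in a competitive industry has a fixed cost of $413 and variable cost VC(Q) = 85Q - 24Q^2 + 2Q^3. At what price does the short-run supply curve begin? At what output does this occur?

$13 per unit, at Q = 6

Short-run supply begins at min AVC. From VC = 85Q - 24Q^2 + 2Q^3, AVC = 85 - 24Q + 2Q^2.
dAVC/dQ = -24 + 4Q = 0 gives Q = 6. min AVC = 85 - 24·6 + 2·6^2 = 13.
The firm shuts down for any P below $13.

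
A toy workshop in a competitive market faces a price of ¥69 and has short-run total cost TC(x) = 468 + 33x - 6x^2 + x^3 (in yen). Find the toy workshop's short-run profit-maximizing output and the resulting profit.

AVC = 33 - 6x + x^2 has its minimum ¥24 at x = 3; price ¥69 clears that bar, so the firm operates.
With MC = 33 - 12x + 3x^2, P = MC on the upward-sloping part at x* = 6.
TR = 69·6 = 414. TC = 468 + 198 = 666. Profit = 414 − 666 = -¥252.
That loss of ¥252 beats the ¥468 the firm would lose by shutting down; producing recovers ¥216 of fixed cost.

Profit = -¥252 at x = 6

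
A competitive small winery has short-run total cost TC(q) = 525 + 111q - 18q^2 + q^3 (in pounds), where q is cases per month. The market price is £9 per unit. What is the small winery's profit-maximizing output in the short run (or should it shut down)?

From TC, MC = TC'(q) = 111 - 36q + 3q^2 and AVC = VC/q = 111 - 18q + q^2.
AVC hits its minimum where MC = AVC, at q = 9, giving min AVC = 111 - 18·9 + 9^2 = £30.
P = £9 lies below min AVC = £30; no output level covers variable cost.
Shutting down limits the loss to fixed cost, £525.

Shut down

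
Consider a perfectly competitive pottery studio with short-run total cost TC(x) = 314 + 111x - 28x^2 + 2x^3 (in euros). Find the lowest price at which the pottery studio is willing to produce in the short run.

€13 per unit

The shutdown price is the minimum of AVC. VC = 111x - 28x^2 + 2x^3, so AVC = 111 - 28x + 2x^2.
dAVC/dx = -28 + 4x = 0 gives x = 7. min AVC = 111 - 28·7 + 2·7^2 = 13.
For P < €13 the firm produces nothing.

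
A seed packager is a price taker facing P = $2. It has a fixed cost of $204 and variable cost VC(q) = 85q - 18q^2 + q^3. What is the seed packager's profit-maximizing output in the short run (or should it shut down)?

Strip out fixed cost: VC = 85q - 18q^2 + q^3. Then AVC = 85 - 18q + q^2 and MC = 85 - 36q + 3q^2.
AVC hits its minimum where MC = AVC, at q = 9, giving min AVC = 85 - 18·9 + 9^2 = $4.
P = $2 lies below min AVC = $4; no output level covers variable cost.
The firm minimizes its loss by shutting down and losing only its fixed cost of $204.

Shut down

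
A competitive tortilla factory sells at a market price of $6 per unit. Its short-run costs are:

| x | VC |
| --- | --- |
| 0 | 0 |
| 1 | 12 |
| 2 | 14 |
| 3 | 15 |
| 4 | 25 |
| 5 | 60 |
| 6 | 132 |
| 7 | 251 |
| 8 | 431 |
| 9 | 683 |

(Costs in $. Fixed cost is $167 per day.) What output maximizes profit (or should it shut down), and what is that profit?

x = 3; profit = -$164

Tabulate TR − TC: x=0: -167; x=1: -173; x=2: -169; x=3: -164; x=4: -168; x=5: -197; x=6: -263; x=7: -376; x=8: -550; x=9: -796.
Profit is maximized at x = 3. AVC there is 15/3 = $5 ≤ P, so producing beats shutting down (which would give -$167).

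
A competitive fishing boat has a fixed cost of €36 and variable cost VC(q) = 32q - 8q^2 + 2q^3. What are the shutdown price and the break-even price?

Shutdown price = min AVC. AVC = 32 - 8q + 2q^2, with vertex at q = 2 and minimum €24.
ATC = 36/q + 32 - 8q + 2q^2. Setting dATC/dq = −36/q^2 − 8 + 4q = 0 gives q = 3 (since 4·3^3 − 8·3^2 = 36).
min ATC = 36/3 + 32 − 8·3 + 2·3^2 = €38. That is the break-even price.
Between these two prices the firm operates at a loss; above €38 it earns a profit.

Shutdown price = €24; break-even price = €38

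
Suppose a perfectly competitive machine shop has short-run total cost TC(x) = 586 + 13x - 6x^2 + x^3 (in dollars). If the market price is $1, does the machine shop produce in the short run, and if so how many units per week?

From TC, MC = TC'(x) = 13 - 12x + 3x^2 and AVC = VC/x = 13 - 6x + x^2.
The AVC parabola has its vertex at x = 6/2 = 3, where AVC = 13 - 6·3 + 3^2 = $4.
P = $1 lies below min AVC = $4; no output level covers variable cost.
Best response: produce nothing and absorb the $586 fixed cost.

Shut down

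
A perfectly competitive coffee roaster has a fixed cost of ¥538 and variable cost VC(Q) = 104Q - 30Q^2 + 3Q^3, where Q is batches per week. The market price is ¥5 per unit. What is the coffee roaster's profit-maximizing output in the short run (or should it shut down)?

Variable cost is VC = 104Q - 30Q^2 + 3Q^3, so AVC = VC/Q = 104 - 30Q + 3Q^2 and MC = dTC/dQ = 104 - 60Q + 9Q^2.
AVC hits its minimum where MC = AVC, at Q = 5, giving min AVC = 104 - 30·5 + 3·5^2 = ¥29.
P = ¥5 lies below min AVC = ¥29; no output level covers variable cost.
The firm minimizes its loss by shutting down and losing only its fixed cost of ¥538.

Shut down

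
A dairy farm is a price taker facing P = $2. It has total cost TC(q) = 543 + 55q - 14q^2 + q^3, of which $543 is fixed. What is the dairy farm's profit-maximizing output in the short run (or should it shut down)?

Shut down

Strip out fixed cost: VC = 55q - 14q^2 + q^3. Then AVC = 55 - 14q + q^2 and MC = 55 - 28q + 3q^2.
The AVC parabola has its vertex at q = 14/2 = 7, where AVC = 55 - 14·7 + 7^2 = $6.
With P < min AVC ($2 < $6), every unit sold adds to the loss.
Shutting down limits the loss to fixed cost, $543.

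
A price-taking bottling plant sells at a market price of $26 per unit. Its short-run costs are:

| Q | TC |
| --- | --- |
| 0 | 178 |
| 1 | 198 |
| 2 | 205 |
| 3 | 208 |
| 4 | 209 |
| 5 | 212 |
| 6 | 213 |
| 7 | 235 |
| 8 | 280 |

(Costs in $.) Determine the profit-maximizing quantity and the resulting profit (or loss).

Tabulate TR − TC: Q=0: -178; Q=1: -172; Q=2: -153; Q=3: -130; Q=4: -105; Q=5: -82; Q=6: -57; Q=7: -53; Q=8: -72.
Profit is maximized at Q = 7. AVC there is 57/7 = $8.14 ≤ P, so producing beats shutting down (which would give -$178).

Q = 7; profit = -$53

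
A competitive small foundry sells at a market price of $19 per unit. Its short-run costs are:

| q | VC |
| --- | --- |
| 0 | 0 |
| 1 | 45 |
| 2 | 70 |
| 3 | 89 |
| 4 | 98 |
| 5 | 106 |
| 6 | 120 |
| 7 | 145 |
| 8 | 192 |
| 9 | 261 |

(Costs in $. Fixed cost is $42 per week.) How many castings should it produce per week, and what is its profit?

Profit at each row (π = 19q − TC): q=0: -42; q=1: -68; q=2: -74; q=3: -74; q=4: -64; q=5: -53; q=6: -48; q=7: -54; q=8: -82; q=9: -132.
Profit is highest at q = 0. Equivalently, the lowest AVC in the table is 120/6 ≈ $20 at q = 6, and P = $19 falls below it — price never covers variable cost, so the firm shuts down and loses only its fixed cost.

q = 0 (shut down); profit = -$42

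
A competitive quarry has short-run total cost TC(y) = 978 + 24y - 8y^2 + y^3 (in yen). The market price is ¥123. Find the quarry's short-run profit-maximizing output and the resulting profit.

Profit = -¥168 at y = 9

AVC = 24 - 8y + y^2; min AVC = ¥8 at y = 4. Since P = ¥123 ≥ min AVC, the firm produces.
With MC = 24 - 16y + 3y^2, P = MC on the upward-sloping part at y* = 9.
TR = 123·9 = 1107. TC = 978 + 297 = 1275. Profit = 1107 − 1275 = -¥168.
Shutting down would mean losing the fixed cost of ¥978, so operating at a loss of ¥168 is better by ¥810.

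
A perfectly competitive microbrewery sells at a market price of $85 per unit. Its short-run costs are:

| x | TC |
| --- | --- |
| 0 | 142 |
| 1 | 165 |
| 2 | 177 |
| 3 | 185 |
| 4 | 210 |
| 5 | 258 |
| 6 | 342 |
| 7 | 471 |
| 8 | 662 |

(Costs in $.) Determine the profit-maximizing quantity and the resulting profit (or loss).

x = 6; profit = $168

Compute π = P·x − TC at each output: x=0: -142; x=1: -80; x=2: -7; x=3: 70; x=4: 130; x=5: 167; x=6: 168; x=7: 124; x=8: 18.
Profit is maximized at x = 6. AVC there is 200/6 = $33.33 ≤ P, so producing beats shutting down (which would give -$142).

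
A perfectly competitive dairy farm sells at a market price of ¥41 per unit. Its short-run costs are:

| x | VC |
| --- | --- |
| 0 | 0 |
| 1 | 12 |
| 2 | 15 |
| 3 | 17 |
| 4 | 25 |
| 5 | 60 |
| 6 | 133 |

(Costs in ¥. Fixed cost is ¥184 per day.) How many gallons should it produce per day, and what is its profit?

x = 5; profit = -¥39

Tabulate TR − TC: x=0: -184; x=1: -155; x=2: -117; x=3: -78; x=4: -45; x=5: -39; x=6: -71.
Profit is maximized at x = 5. AVC there is 60/5 = ¥12 ≤ P, so producing beats shutting down (which would give -¥184).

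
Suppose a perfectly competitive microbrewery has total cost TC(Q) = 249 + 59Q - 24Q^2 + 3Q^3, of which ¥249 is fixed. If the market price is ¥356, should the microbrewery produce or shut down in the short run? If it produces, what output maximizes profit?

From TC, MC = TC'(Q) = 59 - 48Q + 9Q^2 and AVC = VC/Q = 59 - 24Q + 3Q^2.
The AVC parabola has its vertex at Q = 24/6 = 4, where AVC = 59 - 24·4 + 3·4^2 = ¥11.
Since P = ¥356 ≥ min AVC = ¥11, price covers variable cost and the firm should produce.
Set P = MC: 356 = 59 - 48Q + 9Q^2 → -297 - 48Q + 9Q^2 = 0. The roots are Q = -11/3 and Q = 9; the profit-maximizing output is on the rising part of MC, so Q* = 9.
Check: AVC at Q = 9 is ¥86 ≤ P, so revenue covers variable cost.
Profit = P·Q − TC = 356·9 − 1023 = ¥2181.

Produce at Q = 9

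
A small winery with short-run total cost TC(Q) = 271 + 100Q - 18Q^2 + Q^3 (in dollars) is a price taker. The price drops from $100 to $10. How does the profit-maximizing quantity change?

MC = 100 - 36Q + 3Q^2; the shutdown threshold is min AVC = $19 (at Q = 9).
With P = $100 above the shutdown price, P = MC gives Q = 12.
At P = $10 < min AVC = $19, price no longer covers variable cost at any output, so the firm shuts down: Q = 0.

Output falls from 12 to 0 (the firm shuts down)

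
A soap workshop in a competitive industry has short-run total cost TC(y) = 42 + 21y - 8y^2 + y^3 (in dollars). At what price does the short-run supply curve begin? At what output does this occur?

$5 per unit, at y = 4

The shutdown price is the minimum of AVC. VC = 21y - 8y^2 + y^3, so AVC = 21 - 8y + y^2.
dAVC/dy = -8 + 2y = 0 gives y = 4. min AVC = 21 - 8·4 + 4^2 = 5.
So the shutdown price is $5.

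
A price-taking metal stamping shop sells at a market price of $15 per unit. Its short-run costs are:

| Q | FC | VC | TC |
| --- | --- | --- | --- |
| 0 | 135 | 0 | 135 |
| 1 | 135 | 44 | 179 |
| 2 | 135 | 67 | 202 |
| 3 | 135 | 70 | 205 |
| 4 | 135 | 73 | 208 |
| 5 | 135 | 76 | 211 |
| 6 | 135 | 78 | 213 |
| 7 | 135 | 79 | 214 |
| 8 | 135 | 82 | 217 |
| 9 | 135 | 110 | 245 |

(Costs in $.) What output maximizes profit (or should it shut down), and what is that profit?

Profit at each row (π = 15Q − TC): Q=0: -135; Q=1: -164; Q=2: -172; Q=3: -160; Q=4: -148; Q=5: -136; Q=6: -123; Q=7: -109; Q=8: -97; Q=9: -110.
Profit is maximized at Q = 8. AVC there is 82/8 = $10.25 ≤ P, so producing beats shutting down (which would give -$135).

Q = 8; profit = -$97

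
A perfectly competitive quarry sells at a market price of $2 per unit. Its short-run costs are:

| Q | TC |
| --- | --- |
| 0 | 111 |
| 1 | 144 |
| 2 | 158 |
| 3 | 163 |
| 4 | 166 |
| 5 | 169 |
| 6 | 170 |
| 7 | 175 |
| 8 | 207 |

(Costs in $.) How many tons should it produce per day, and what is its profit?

Compute π = P·Q − TC at each output: Q=0: -111; Q=1: -142; Q=2: -154; Q=3: -157; Q=4: -158; Q=5: -159; Q=6: -158; Q=7: -161; Q=8: -191.
Profit is highest at Q = 0. Equivalently, the lowest AVC in the table is 64/7 ≈ $9.14 at Q = 7, and P = $2 falls below it — price never covers variable cost, so the firm shuts down and loses only its fixed cost.

Q = 0 (shut down); profit = -$111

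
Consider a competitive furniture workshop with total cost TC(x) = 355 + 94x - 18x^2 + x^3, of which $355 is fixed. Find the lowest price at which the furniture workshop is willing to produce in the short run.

The firm shuts down when price falls below the minimum of average variable cost. AVC = VC/x = 94 - 18x + x^2.
At the minimum of AVC, MC = AVC. MC = 94 - 36x + 3x^2; setting MC = AVC gives 2x^2 - 18x = 0, so x = 9. min AVC = 13.
The firm shuts down for any P below $13.

$13 per unit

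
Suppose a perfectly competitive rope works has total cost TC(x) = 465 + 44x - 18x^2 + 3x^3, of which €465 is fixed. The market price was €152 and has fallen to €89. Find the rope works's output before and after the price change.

Output falls from 6 to 5

AVC = 44 - 18x + 3x^2, minimized at x = 3 where min AVC = €17. MC = 44 - 36x + 9x^2.
With P = €152 above the shutdown price, P = MC gives x = 6.
At P = €89 ≥ min AVC, set P = MC: x = 5. The firm stays open but cuts output.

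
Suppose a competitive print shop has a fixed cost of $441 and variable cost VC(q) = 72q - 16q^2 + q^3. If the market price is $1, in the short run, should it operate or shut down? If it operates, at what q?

Shut down

Variable cost is VC = 72q - 16q^2 + q^3, so AVC = VC/q = 72 - 16q + q^2 and MC = dTC/dq = 72 - 32q + 3q^2.
AVC hits its minimum where MC = AVC, at q = 8, giving min AVC = 72 - 16·8 + 8^2 = $8.
With P < min AVC ($1 < $8), every unit sold adds to the loss.
The firm minimizes its loss by shutting down and losing only its fixed cost of $441.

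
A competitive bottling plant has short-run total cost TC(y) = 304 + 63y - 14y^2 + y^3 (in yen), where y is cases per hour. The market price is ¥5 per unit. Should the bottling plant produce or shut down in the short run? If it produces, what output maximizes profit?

Variable cost is VC = 63y - 14y^2 + y^3, so AVC = VC/y = 63 - 14y + y^2 and MC = dTC/dy = 63 - 28y + 3y^2.
AVC hits its minimum where MC = AVC, at y = 7, giving min AVC = 63 - 14·7 + 7^2 = ¥14.
With P < min AVC (¥5 < ¥14), every unit sold adds to the loss.
The firm minimizes its loss by shutting down and losing only its fixed cost of ¥304.

Shut down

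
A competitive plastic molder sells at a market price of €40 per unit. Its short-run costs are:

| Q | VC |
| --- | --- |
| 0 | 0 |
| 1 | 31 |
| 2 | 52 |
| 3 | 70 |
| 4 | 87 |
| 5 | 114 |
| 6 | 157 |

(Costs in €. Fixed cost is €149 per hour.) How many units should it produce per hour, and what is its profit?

Tabulate TR − TC: Q=0: -149; Q=1: -140; Q=2: -121; Q=3: -99; Q=4: -76; Q=5: -63; Q=6: -66.
Profit is maximized at Q = 5. AVC there is 114/5 = €22.80 ≤ P, so producing beats shutting down (which would give -€149).

Q = 5; profit = -€63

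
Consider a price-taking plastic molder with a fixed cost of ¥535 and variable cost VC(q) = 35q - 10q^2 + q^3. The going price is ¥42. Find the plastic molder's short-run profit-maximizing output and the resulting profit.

Profit = -¥339 at q = 7

AVC = 35 - 10q + q^2 has its minimum ¥10 at q = 5; price ¥42 clears that bar, so the firm operates.
With MC = 35 - 20q + 3q^2, P = MC on the upward-sloping part at q* = 7.
TR = 42·7 = 294. TC = 535 + 98 = 633. Profit = 294 − 633 = -¥339.
By producing, the firm covers all variable cost plus ¥196 of fixed cost; shutting down would lose the full ¥535.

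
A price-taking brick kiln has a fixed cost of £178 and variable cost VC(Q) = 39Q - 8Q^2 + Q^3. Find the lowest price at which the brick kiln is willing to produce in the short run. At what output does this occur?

£23 per unit, at Q = 4

The shutdown price is the minimum of AVC. VC = 39Q - 8Q^2 + Q^3, so AVC = 39 - 8Q + Q^2.
At the minimum of AVC, MC = AVC. MC = 39 - 16Q + 3Q^2; setting MC = AVC gives 2Q^2 - 8Q = 0, so Q = 4. min AVC = 23.
For P < £23 the firm produces nothing.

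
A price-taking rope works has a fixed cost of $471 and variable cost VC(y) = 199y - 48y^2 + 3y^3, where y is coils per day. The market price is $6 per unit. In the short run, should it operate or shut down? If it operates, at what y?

From TC, MC = TC'(y) = 199 - 96y + 9y^2 and AVC = VC/y = 199 - 48y + 3y^2.
AVC is minimized where dAVC/dy = -48 + 6y = 0, at y = 8; min AVC = 199 - 48·8 + 3·8^2 = $7.
With P < min AVC ($6 < $7), every unit sold adds to the loss.
Shutting down limits the loss to fixed cost, $471.

Shut down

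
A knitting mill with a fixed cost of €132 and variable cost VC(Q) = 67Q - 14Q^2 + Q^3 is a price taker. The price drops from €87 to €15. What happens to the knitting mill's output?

AVC = 67 - 14Q + Q^2, minimized at Q = 7 where min AVC = €18. MC = 67 - 28Q + 3Q^2.
At P = €87 ≥ min AVC, set P = MC on the rising branch: Q = 10.
At P = €15 < min AVC = €18, price no longer covers variable cost at any output, so the firm shuts down: Q = 0.

Output falls from 10 to 0 (the firm shuts down)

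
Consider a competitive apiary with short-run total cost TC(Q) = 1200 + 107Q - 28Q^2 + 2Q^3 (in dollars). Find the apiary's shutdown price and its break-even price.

AVC = 107 - 28Q + 2Q^2; minimized at Q = 7, giving min AVC = $9. That is the shutdown price.
ATC = 1200/Q + 107 - 28Q + 2Q^2. Setting dATC/dQ = −1200/Q^2 − 28 + 4Q = 0 gives Q = 10 (since 4·10^3 − 28·10^2 = 1200).
min ATC = 1200/10 + 107 − 28·10 + 2·10^2 = $147. That is the break-even price.
Between these two prices the firm operates at a loss; above $147 it earns a profit.

Shutdown price = $9; break-even price = $147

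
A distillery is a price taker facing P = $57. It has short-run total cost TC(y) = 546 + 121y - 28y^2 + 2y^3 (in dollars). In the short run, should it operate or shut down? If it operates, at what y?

Produce at y = 8

From TC, MC = TC'(y) = 121 - 56y + 6y^2 and AVC = VC/y = 121 - 28y + 2y^2.
The AVC parabola has its vertex at y = 28/4 = 7, where AVC = 121 - 28·7 + 2·7^2 = $23.
Because $57 ≥ $23, revenue can cover variable cost; the firm operates.
P = MC gives 64 - 56y + 6y^2 = 0, with roots 4/3 and 8. Take the larger (rising MC): y* = 8.
Check: AVC at y = 8 is $25 ≤ P, so revenue covers variable cost.
Profit = P·y − TC = 57·8 − 746 = -$290, a loss, but smaller than the $546 fixed cost the firm would lose by shutting down.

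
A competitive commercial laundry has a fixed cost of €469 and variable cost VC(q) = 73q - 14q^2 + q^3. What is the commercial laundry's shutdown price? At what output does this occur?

€24 per unit, at q = 7

The firm shuts down when price falls below the minimum of average variable cost. AVC = VC/q = 73 - 14q + q^2.
At the minimum of AVC, MC = AVC. MC = 73 - 28q + 3q^2; setting MC = AVC gives 2q^2 - 14q = 0, so q = 7. min AVC = 24.
So the shutdown price is €24.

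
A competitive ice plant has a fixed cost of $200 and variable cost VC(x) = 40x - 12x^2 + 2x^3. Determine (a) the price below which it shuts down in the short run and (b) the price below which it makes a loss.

Shutdown price = $22; break-even price = $70

AVC = 40 - 12x + 2x^2; minimized at x = 3, giving min AVC = $22. That is the shutdown price.
ATC = 200/x + 40 - 12x + 2x^2. Setting dATC/dx = −200/x^2 − 12 + 4x = 0 gives x = 5 (since 4·5^3 − 12·5^2 = 200).
min ATC = 200/5 + 40 − 12·5 + 2·5^2 = $70. That is the break-even price.
Between these two prices the firm operates at a loss; above $70 it earns a profit.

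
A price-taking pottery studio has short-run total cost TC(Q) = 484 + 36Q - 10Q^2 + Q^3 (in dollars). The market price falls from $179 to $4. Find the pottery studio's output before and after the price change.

Output falls from 11 to 0 (the firm shuts down)

AVC = 36 - 10Q + Q^2, minimized at Q = 5 where min AVC = $11. MC = 36 - 20Q + 3Q^2.
With P = $179 above the shutdown price, P = MC gives Q = 11.
At P = $4 < min AVC = $11, price no longer covers variable cost at any output, so the firm shuts down: Q = 0.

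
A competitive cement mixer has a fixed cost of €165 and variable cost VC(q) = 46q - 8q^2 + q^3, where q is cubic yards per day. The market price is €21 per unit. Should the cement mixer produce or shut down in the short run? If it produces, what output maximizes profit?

Strip out fixed cost: VC = 46q - 8q^2 + q^3. Then AVC = 46 - 8q + q^2 and MC = 46 - 16q + 3q^2.
AVC is minimized where dAVC/dq = -8 + 2q = 0, at q = 4; min AVC = 46 - 8·4 + 4^2 = €30.
P = €21 lies below min AVC = €30; no output level covers variable cost.
The firm minimizes its loss by shutting down and losing only its fixed cost of €165.

Shut down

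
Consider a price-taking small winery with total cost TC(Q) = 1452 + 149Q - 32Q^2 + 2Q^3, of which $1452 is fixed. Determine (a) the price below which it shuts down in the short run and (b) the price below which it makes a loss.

Shutdown price = $21; break-even price = $171

AVC = 149 - 32Q + 2Q^2; minimized at Q = 8, giving min AVC = $21. That is the shutdown price.
ATC = 1452/Q + 149 - 32Q + 2Q^2. Setting dATC/dQ = −1452/Q^2 − 32 + 4Q = 0 gives Q = 11 (since 4·11^3 − 32·11^2 = 1452).
min ATC = 1452/11 + 149 − 32·11 + 2·11^2 = $171. That is the break-even price.
Between these two prices the firm operates at a loss; above $171 it earns a profit.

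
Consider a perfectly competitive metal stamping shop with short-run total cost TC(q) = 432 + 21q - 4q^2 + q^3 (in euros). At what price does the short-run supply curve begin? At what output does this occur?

€17 per unit, at q = 2

The shutdown price is the minimum of AVC. VC = 21q - 4q^2 + q^3, so AVC = 21 - 4q + q^2.
dAVC/dq = -4 + 2q = 0 gives q = 2. min AVC = 21 - 4·2 + 2^2 = 17.
For P < €17 the firm produces nothing.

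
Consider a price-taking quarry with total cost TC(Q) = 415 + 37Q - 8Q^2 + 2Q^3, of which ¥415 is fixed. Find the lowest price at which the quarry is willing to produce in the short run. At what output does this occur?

¥29 per unit, at Q = 2

Short-run supply begins at min AVC. From VC = 37Q - 8Q^2 + 2Q^3, AVC = 37 - 8Q + 2Q^2.
At the minimum of AVC, MC = AVC. MC = 37 - 16Q + 6Q^2; setting MC = AVC gives 4Q^2 - 8Q = 0, so Q = 2. min AVC = 29.
The firm shuts down for any P below ¥29.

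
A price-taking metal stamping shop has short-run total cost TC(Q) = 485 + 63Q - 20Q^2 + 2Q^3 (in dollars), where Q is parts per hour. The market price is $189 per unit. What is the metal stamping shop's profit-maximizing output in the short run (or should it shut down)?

Produce at Q = 9

Variable cost is VC = 63Q - 20Q^2 + 2Q^3, so AVC = VC/Q = 63 - 20Q + 2Q^2 and MC = dTC/dQ = 63 - 40Q + 6Q^2.
AVC is minimized where dAVC/dQ = -20 + 4Q = 0, at Q = 5; min AVC = 63 - 20·5 + 2·5^2 = $13.
Because $189 ≥ $13, revenue can cover variable cost; the firm operates.
P = MC gives -126 - 40Q + 6Q^2 = 0, with roots -7/3 and 9. Take the larger (rising MC): Q* = 9.
Check: AVC at Q = 9 is $45 ≤ P, so revenue covers variable cost.
Profit = P·Q − TC = 189·9 − 890 = $811.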